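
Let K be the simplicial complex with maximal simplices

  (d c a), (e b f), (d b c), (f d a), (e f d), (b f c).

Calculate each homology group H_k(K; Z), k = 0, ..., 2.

H_0 ≅ Z,  H_1 ≅ Z,  H_2 = 0.

Take the total order a < b < c < d < e < f on the vertex set. Then K (dimension 2) consists of the simplices:

  0-simplices (6): a, b, c, d, e, f
  1-simplices (12): ac, ad, af, bc, bd, be, bf, cd, cf, de, df, ef
  2-simplices (6): acd, adf, bcd, bcf, bef, def

Hence C_0 ≅ Z^6, C_1 ≅ Z^12, C_2 ≅ Z^6.

∂_1: C_1 → C_0 maps an edge to its endpoints' difference, ∂[p,q] = q − p.
The 6×12 boundary matrix has rank 5 and Smith normal form diag(1,1,1,1,1).

The boundary map ∂_2: C_2 → C_1 sends each 2-simplex [p,q,r] to [q,r] − [p,r] + [p,q]. For instance
  ∂acd = cd − ad + ac,
  ∂bcf = cf − bf + bc.
The resulting 12×6 matrix has rank 6, and its Smith normal form has invariant factors (1,1,1,1,1,1).

Computing H_k = (kernel of ∂_k) / (image of ∂_{k+1}):

  H_0: rank C_0 − rank ∂_1 = 6 − 5 = 1, and the invariant factors of ∂_1 are all 1, so H_0 = Z.
  H_1: rank ker ∂_1 − rank ∂_2 = (12 − 5) − 6 = 1, and the invariant factors of ∂_2 are all 1, so H_1 = Z.
  H_2: rank ker ∂_2 − rank ∂_3 = (6 − 6) − 0 = 0, and there is no ∂_3, so H_2 = 0.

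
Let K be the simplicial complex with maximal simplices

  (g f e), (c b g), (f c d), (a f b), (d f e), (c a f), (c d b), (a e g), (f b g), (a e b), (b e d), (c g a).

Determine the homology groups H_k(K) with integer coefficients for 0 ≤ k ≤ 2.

H_0 ≅ Z,  H_1 ≅ Z_2,  H_2 = 0.

We work with the vertex ordering a < b < c < d < e < f < g. The simplices of K, each written with vertices in increasing order, are:

  0-simplices (7): a, b, c, d, e, f, g
  1-simplices (18): ab, ac, ae, af, ag, bc, bd, be, bf, bg, cd, cf, cg, de, df, ef, eg, fg
  2-simplices (12): abe, abf, acf, acg, aeg, bcd, bcg, bde, bfg, cdf, def, efg

so the chain groups are C_0 ≅ Z^7, C_1 ≅ Z^18, C_2 ≅ Z^12.

∂_1: C_1 → C_0 is given by ∂[p,q] = [q] − [p].
The 7×18 boundary matrix has rank 6 and Smith normal form diag(1,1,1,1,1,1).

∂_2: C_2 → C_1 sends each 2-simplex [p,q,r] to [q,r] − [p,r] + [p,q]. For instance
  ∂bcg = cg − bg + bc,
  ∂bde = de − be + bd.
This gives a 18×12 integer matrix of rank 12; reducing to Smith normal form yields diagonal entries (1,1,1,1,1,1,1,1,1,1,1,2).

Computing H_k = (kernel of ∂_k) / (image of ∂_{k+1}):

  H_0: rank C_0 − rank ∂_1 = 7 − 6 = 1, and the invariant factors of ∂_1 are all 1, so H_0 ≅ Z.
  H_1: rank ker ∂_1 − rank ∂_2 = (18 − 6) − 12 = 0, and ∂_2 has invariant factor 2 > 1, so H_1 ≅ Z_2.
  H_2: rank ker ∂_2 − rank ∂_3 = (12 − 12) − 0 = 0, and there is no ∂_3, so H_2 ≅ 0.

As a check, the Euler characteristic is 7 − 18 + 12 = 1, which agrees with 1 − 0 + 0 = 1.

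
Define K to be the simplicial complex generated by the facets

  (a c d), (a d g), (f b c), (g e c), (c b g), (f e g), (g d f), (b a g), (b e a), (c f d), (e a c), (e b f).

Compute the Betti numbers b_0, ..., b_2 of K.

K has 7 vertices, 18 edges, 12 triangles.
rank ∂_0 = 0, rank ∂_1 = 6 ⇒ b_0 = 7 − 0 − 6 = 1; all invariant factors of ∂_1 are 1 so no torsion. So H_0 ≅ Z.
rank ∂_1 = 6, rank ∂_2 = 12 ⇒ b_1 = 18 − 6 − 12 = 0; ∂_2 has invariant factor(s) [2] giving torsion. So H_1 ≅ Z/2.
rank ∂_2 = 12, rank ∂_3 = 0 ⇒ b_2 = 12 − 12 − 0 = 0. So H_2 ≅ 0.

b_0 = 1, b_1 = 0, b_2 = 0.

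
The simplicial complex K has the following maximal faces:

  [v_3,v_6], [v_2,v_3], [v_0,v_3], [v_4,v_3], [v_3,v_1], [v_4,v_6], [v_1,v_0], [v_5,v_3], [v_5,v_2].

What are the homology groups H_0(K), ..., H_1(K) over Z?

Take the total order v_0 < v_1 < v_2 < v_3 < v_4 < v_5 < v_6 on the vertex set. Then K (dimension 1) consists of the simplices:

  0-simplices (7): [v_0], [v_1], [v_2], [v_3], [v_4], [v_5], [v_6]
  1-simplices (9): [v_0,v_1], [v_0,v_3], [v_1,v_3], [v_2,v_3], [v_2,v_5], [v_3,v_4], [v_3,v_5], [v_3,v_6], [v_4,v_6]

Hence C_0 ≅ Z^7, C_1 ≅ Z^9.

The boundary map ∂_1: C_1 → C_0 sends each edge [p,q] (with p < q) to q − p.
The resulting 7×9 matrix has rank 6, and its Smith normal form has invariant factors (1,1,1,1,1,1).

From H_k ≅ ker(∂_k) / im(∂_{k+1}) we obtain:

  H_0: rank C_0 − rank ∂_1 = 7 − 6 = 1, and the invariant factors of ∂_1 are all 1, so H_0 ≅ Z.
  H_1: rank ker ∂_1 − rank ∂_2 = (9 − 6) − 0 = 3, and there is no ∂_2, so H_1 ≅ Z^3.

As a check, the Euler characteristic is 7 − 9 = -2, which agrees with 1 − 3 = -2.

H_0 ≅ Z,  H_1 ≅ Z^3.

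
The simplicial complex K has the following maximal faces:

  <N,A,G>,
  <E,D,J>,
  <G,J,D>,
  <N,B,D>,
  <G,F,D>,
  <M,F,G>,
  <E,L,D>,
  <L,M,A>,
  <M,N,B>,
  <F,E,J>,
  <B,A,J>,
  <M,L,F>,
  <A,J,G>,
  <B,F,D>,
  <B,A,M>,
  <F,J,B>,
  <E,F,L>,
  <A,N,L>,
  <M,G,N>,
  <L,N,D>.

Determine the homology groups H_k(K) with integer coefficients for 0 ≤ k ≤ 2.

Fix the vertex order A < B < D < E < F < G < J < L < M < N and write every simplex with vertices in increasing order. Then dim K = 2 and the simplices of K are:

  0-simplices (10): A, B, D, E, F, G, J, L, M, N
  1-simplices (30): AB, AG, AJ, AL, AM, AN, BD, BF, BJ, BM, BN, DE, DF, DG, DJ, DL, DN, EF, EJ, EL, FG, FJ, FL, FM, GJ, GM, GN, LM, LN, MN
  2-simplices (20): ABJ, ABM, AGJ, AGN, ALM, ALN, BDF, BDN, BFJ, BMN, DEJ, DEL, DFG, DGJ, DLN, EFJ, EFL, FGM, FLM, GMN

so the chain groups are C_0 ≅ Z^10, C_1 ≅ Z^30, C_2 ≅ Z^20.

The boundary map ∂_1: C_1 → C_0 sends each edge [p,q] (with p < q) to q − p. For instance
  ∂GJ = J − G.
The resulting 10×30 matrix has rank 9, and its Smith normal form has invariant factors (1,1,1,1,1,1,1,1,1).

The boundary map ∂_2: C_2 → C_1 sends each 2-simplex [p,q,r] to [q,r] − [p,r] + [p,q]. For instance
  ∂ABJ = BJ − AJ + AB,
  ∂ALN = LN − AN + AL.
As a 30×20 matrix over Z this has rank 20, with invariant factors (1,1,1,1,1,1,1,1,1,1,1,1,1,1,1,1,1,1,1,2).

Reading off H_k = ker ∂_k / im ∂_{k+1}:

  H_0: rank C_0 − rank ∂_1 = 10 − 9 = 1, and the invariant factors of ∂_1 are all 1, so H_0 = Z.
  H_1: rank ker ∂_1 − rank ∂_2 = (30 − 9) − 20 = 1, and ∂_2 has invariant factor 2 > 1, so H_1 = Z × Z/2.
  H_2: rank ker ∂_2 − rank ∂_3 = (20 − 20) − 0 = 0, and there is no ∂_3, so H_2 = 0.

H_0 = Z,  H_1 = Z × Z/2,  H_2 = 0.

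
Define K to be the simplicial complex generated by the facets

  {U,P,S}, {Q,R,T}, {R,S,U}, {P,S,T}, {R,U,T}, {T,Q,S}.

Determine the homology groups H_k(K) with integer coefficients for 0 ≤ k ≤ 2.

Order the vertices as P < Q < R < S < T < U. Listing each simplex with vertices in this order, K has dimension 2 with simplices:

  0-simplices (6): P, Q, R, S, T, U
  1-simplices (12): PS, PT, PU, QR, QS, QT, RS, RT, RU, ST, SU, TU
  2-simplices (6): PST, PSU, QRT, QST, RSU, RTU

so the chain groups are C_0 ≅ Z^6, C_1 ≅ Z^12, C_2 ≅ Z^6.

The boundary map ∂_1: C_1 → C_0 maps an edge to its endpoints' difference, ∂[p,q] = q − p. For instance
  ∂RU = U − R.
This gives a 6×12 integer matrix of rank 5; reducing to Smith normal form yields diagonal entries (1,1,1,1,1).

The boundary map ∂_2: C_2 → C_1 sends each 2-simplex [p,q,r] to [q,r] − [p,r] + [p,q]. For instance
  ∂PST = ST − PT + PS,
  ∂QST = ST − QT + QS.
The 12×6 boundary matrix has rank 6 and Smith normal form diag(1,1,1,1,1,1).

Computing H_k = (kernel of ∂_k) / (image of ∂_{k+1}):

  H_0: rank C_0 − rank ∂_1 = 6 − 5 = 1, and the invariant factors of ∂_1 are all 1, so H_0 ≅ Z.
  H_1: rank ker ∂_1 − rank ∂_2 = (12 − 5) − 6 = 1, and the invariant factors of ∂_2 are all 1, so H_1 ≅ Z.
  H_2: rank ker ∂_2 − rank ∂_3 = (6 − 6) − 0 = 0, and there is no ∂_3, so H_2 ≅ 0.

As a check, the Euler characteristic is 6 − 12 + 6 = 0, which agrees with 1 − 1 + 0 = 0.

H_0 ≅ Z,  H_1 ≅ Z,  H_2 = 0.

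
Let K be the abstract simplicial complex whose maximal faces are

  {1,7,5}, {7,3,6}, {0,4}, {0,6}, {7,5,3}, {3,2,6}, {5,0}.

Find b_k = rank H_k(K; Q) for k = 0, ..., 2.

Take the total order 0 < 1 < 2 < 3 < 4 < 5 < 6 < 7 on the vertex set. Then K (dimension 2) consists of the simplices:

  0-simplices (8): [0], [1], [2], [3], [4], [5], [6], [7]
  1-simplices (12): [0,4], [0,5], [0,6], [1,5], [1,7], [2,3], [2,6], [3,5], [3,6], [3,7], [5,7], [6,7]
  2-simplices (4): [1,5,7], [2,3,6], [3,5,7], [3,6,7]

giving chain groups C_0 ≅ Z^8, C_1 ≅ Z^12, C_2 ≅ Z^4.

Boundary ∂_1: C_1 → C_0 sends each edge [p,q] (with p < q) to q − p. For instance
  ∂[0,5] = [5] − [0].
The 8×12 boundary matrix has rank 7 and Smith normal form diag(1,1,1,1,1,1,1).

The boundary map ∂_2: C_2 → C_1 acts by ∂[p,q,r] = [q,r] − [p,r] + [p,q]. For instance
  ∂[2,3,6] = [3,6] − [2,6] + [2,3],
  ∂[3,5,7] = [5,7] − [3,7] + [3,5].
The 12×4 boundary matrix has rank 4 and Smith normal form diag(1,1,1,1).

Now H_k = ker ∂_k / im ∂_{k+1}, so:

  H_0: rank C_0 − rank ∂_1 = 8 − 7 = 1, and the invariant factors of ∂_1 are all 1, so H_0 ≅ Z.
  H_1: rank ker ∂_1 − rank ∂_2 = (12 − 7) − 4 = 1, and the invariant factors of ∂_2 are all 1, so H_1 ≅ Z.
  H_2: rank ker ∂_2 − rank ∂_3 = (4 − 4) − 0 = 0, and there is no ∂_3, so H_2 ≅ 0.

As a check, the Euler characteristic is 8 − 12 + 4 = 0, which agrees with 1 − 1 + 0 = 0.

Hence the Betti numbers are b_0 = 1, b_1 = 1, b_2 = 0.

b_0 = 1, b_1 = 1, b_2 = 0.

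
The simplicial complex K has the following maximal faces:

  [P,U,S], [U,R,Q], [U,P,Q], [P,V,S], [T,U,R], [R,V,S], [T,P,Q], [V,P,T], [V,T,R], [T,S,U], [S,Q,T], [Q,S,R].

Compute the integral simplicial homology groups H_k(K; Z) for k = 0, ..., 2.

H_0 ≅ Z,  H_1 ≅ Z_2,  H_2 = 0.

Fix the vertex order P < Q < R < S < T < U < V and write every simplex with vertices in increasing order. Then dim K = 2 and the simplices of K are:

  0-simplices (7): P, Q, R, S, T, U, V
  1-simplices (18): PQ, PS, PT, PU, PV, QR, QS, QT, QU, RS, RT, RU, RV, ST, SU, SV, TU, TV
  2-simplices (12): PQT, PQU, PSU, PSV, PTV, QRS, QRU, QST, RSV, RTU, RTV, STU

giving chain groups C_0 ≅ Z^7, C_1 ≅ Z^18, C_2 ≅ Z^12.

∂_1: C_1 → C_0 is given by ∂[p,q] = [q] − [p]. For instance
  ∂PT = T − P.
As a 7×18 matrix over Z this has rank 6, with invariant factors (1,1,1,1,1,1).

∂_2: C_2 → C_1 maps a triangle to the signed sum of its edges. For instance
  ∂PQT = QT − PT + PQ,
  ∂QRS = RS − QS + QR.
The resulting 18×12 matrix has rank 12, and its Smith normal form has invariant factors (1,1,1,1,1,1,1,1,1,1,1,2).

Computing H_k = (kernel of ∂_k) / (image of ∂_{k+1}):

  H_0: rank C_0 − rank ∂_1 = 7 − 6 = 1, and the invariant factors of ∂_1 are all 1, so H_0 ≅ Z.
  H_1: rank ker ∂_1 − rank ∂_2 = (18 − 6) − 12 = 0, and ∂_2 has invariant factor 2 > 1, so H_1 ≅ Z_2.
  H_2: rank ker ∂_2 − rank ∂_3 = (12 − 12) − 0 = 0, and there is no ∂_3, so H_2 ≅ 0.

As a check, the Euler characteristic is 7 − 18 + 12 = 1, which agrees with 1 − 0 + 0 = 1.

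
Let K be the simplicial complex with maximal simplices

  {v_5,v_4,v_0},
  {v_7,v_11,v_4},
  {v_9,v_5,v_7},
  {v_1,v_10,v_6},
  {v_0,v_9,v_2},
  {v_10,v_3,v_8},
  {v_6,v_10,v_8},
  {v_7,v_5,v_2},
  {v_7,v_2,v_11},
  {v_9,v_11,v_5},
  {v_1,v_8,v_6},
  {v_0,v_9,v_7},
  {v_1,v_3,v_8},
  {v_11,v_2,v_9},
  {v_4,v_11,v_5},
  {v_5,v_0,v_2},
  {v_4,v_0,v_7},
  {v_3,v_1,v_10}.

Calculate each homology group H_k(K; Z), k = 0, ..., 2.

H_0 ≅ Z^2,  H_1 ≅ Z/2,  H_2 ≅ Z.

K has 12 vertices, 27 edges, 18 triangles.
rank ∂_0 = 0, rank ∂_1 = 10 ⇒ b_0 = 12 − 0 − 10 = 2; all invariant factors of ∂_1 are 1 so no torsion. So H_0 = Z^2.
rank ∂_1 = 10, rank ∂_2 = 17 ⇒ b_1 = 27 − 10 − 17 = 0; ∂_2 has invariant factor(s) [2] giving torsion. So H_1 = Z/2.
rank ∂_2 = 17, rank ∂_3 = 0 ⇒ b_2 = 18 − 17 − 0 = 1. So H_2 = Z.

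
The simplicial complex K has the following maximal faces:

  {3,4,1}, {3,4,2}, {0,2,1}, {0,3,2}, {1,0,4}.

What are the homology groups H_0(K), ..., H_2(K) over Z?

Take the total order 0 < 1 < 2 < 3 < 4 on the vertex set. Then K (dimension 2) consists of the simplices:

  0-simplices (5): [0], [1], [2], [3], [4]
  1-simplices (10): [0,1], [0,2], [0,3], [0,4], [1,2], [1,3], [1,4], [2,3], [2,4], [3,4]
  2-simplices (5): [0,1,2], [0,1,4], [0,2,3], [1,3,4], [2,3,4]

so the chain groups are C_0 ≅ Z^5, C_1 ≅ Z^10, C_2 ≅ Z^5.

∂_1: C_1 → C_0 sends each edge [p,q] (with p < q) to q − p.
The 5×10 boundary matrix has rank 4 and Smith normal form diag(1,1,1,1).

Boundary ∂_2: C_2 → C_1 acts by ∂[p,q,r] = [q,r] − [p,r] + [p,q]. For instance
  ∂[1,3,4] = [3,4] − [1,4] + [1,3],
  ∂[2,3,4] = [3,4] − [2,4] + [2,3].
The resulting 10×5 matrix has rank 5, and its Smith normal form has invariant factors (1,1,1,1,1).

Computing H_k = (kernel of ∂_k) / (image of ∂_{k+1}):

  H_0: rank C_0 − rank ∂_1 = 5 − 4 = 1, and the invariant factors of ∂_1 are all 1, so H_0 = Z.
  H_1: rank ker ∂_1 − rank ∂_2 = (10 − 4) − 5 = 1, and the invariant factors of ∂_2 are all 1, so H_1 = Z.
  H_2: rank ker ∂_2 − rank ∂_3 = (5 − 5) − 0 = 0, and there is no ∂_3, so H_2 = 0.

As a check, the Euler characteristic is 5 − 10 + 5 = 0, which agrees with 1 − 1 + 0 = 0.

H_0 ≅ Z,  H_1 ≅ Z,  H_2 = 0.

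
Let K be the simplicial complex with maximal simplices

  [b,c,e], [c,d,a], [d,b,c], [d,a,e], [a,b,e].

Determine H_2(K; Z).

H_2 = 0.

K has 5 vertices, 10 edges, 5 triangles.
rank ∂_2 = 5, rank ∂_3 = 0 ⇒ b_2 = 5 − 5 − 0 = 0. So H_2 = 0.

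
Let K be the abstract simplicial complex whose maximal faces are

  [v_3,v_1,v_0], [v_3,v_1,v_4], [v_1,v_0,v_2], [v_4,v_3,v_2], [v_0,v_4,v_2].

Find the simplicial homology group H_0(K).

H_0 = Z.

Fix the vertex order v_0 < v_1 < v_2 < v_3 < v_4 and write every simplex with vertices in increasing order. Then dim K = 2 and the simplices of K are:

  0-simplices (5): [v_0], [v_1], [v_2], [v_3], [v_4]
  1-simplices (10): [v_0,v_1], [v_0,v_2], [v_0,v_3], [v_0,v_4], [v_1,v_2], [v_1,v_3], [v_1,v_4], [v_2,v_3], [v_2,v_4], [v_3,v_4]
  2-simplices (5): [v_0,v_1,v_2], [v_0,v_1,v_3], [v_0,v_2,v_4], [v_1,v_3,v_4], [v_2,v_3,v_4]

giving chain groups C_0 ≅ Z^5, C_1 ≅ Z^10, C_2 ≅ Z^5.

Boundary ∂_1: C_1 → C_0 is given by ∂[p,q] = [q] − [p]. For instance
  ∂[v_1,v_4] = [v_4] − [v_1].
As a 5×10 matrix over Z this has rank 4, with invariant factors (1,1,1,1).

Boundary ∂_2: C_2 → C_1 sends each 2-simplex [p,q,r] to [q,r] − [p,r] + [p,q]. For instance
  ∂[v_0,v_1,v_3] = [v_1,v_3] − [v_0,v_3] + [v_0,v_1],
  ∂[v_1,v_3,v_4] = [v_3,v_4] − [v_1,v_4] + [v_1,v_3].
The 10×5 boundary matrix has rank 5 and Smith normal form diag(1,1,1,1,1).

From H_k ≅ ker(∂_k) / im(∂_{k+1}) we obtain:

  H_0: rank C_0 − rank ∂_1 = 5 − 4 = 1, and the invariant factors of ∂_1 are all 1, so H_0 = Z.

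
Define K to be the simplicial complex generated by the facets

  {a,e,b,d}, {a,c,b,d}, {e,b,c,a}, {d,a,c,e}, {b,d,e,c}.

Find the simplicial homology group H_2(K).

Fix the vertex order a < b < c < d < e and write every simplex with vertices in increasing order. Then dim K = 3 and the simplices of K are:

  0-simplices (5): a, b, c, d, e
  1-simplices (10): ab, ac, ad, ae, bc, bd, be, cd, ce, de
  2-simplices (10): abc, abd, abe, acd, ace, ade, bcd, bce, bde, cde
  3-simplices (5): abcd, abce, abde, acde, bcde

Hence C_0 ≅ Z^5, C_1 ≅ Z^10, C_2 ≅ Z^10, C_3 ≅ Z^5.

∂_1: C_1 → C_0 maps an edge to its endpoints' difference, ∂[p,q] = q − p. For instance
  ∂bd = d − b.
As a 5×10 matrix over Z this has rank 4, with invariant factors (1,1,1,1).

The boundary map ∂_2: C_2 → C_1 acts by ∂[p,q,r] = [q,r] − [p,r] + [p,q]. For instance
  ∂abe = be − ae + ab,
  ∂ade = de − ae + ad.
The resulting 10×10 matrix has rank 6, and its Smith normal form has invariant factors (1,1,1,1,1,1).

The boundary map ∂_3: C_3 → C_2 sends each 3-simplex σ to the alternating sum Σ_i (−1)^i (σ with its i-th vertex removed). For instance
  ∂abcd = bcd − acd + abd − abc,
  ∂acde = cde − ade + ace − acd.
The resulting 10×5 matrix has rank 4, and its Smith normal form has invariant factors (1,1,1,1).

Now H_k = ker ∂_k / im ∂_{k+1}, so:

  H_2: rank ker ∂_2 − rank ∂_3 = (10 − 6) − 4 = 0, and the invariant factors of ∂_3 are all 1, so H_2 = 0.

H_2 ≅ 0.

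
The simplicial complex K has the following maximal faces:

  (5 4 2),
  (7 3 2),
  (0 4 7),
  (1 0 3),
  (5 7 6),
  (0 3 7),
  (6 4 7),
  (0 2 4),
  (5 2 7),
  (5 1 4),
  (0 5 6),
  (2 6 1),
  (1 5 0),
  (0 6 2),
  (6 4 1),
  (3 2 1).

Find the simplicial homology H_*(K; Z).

We work with the vertex ordering 0 < 1 < 2 < 3 < 4 < 5 < 6 < 7. The simplices of K, each written with vertices in increasing order, are:

  0-simplices (8): [0], [1], [2], [3], [4], [5], [6], [7]
  1-simplices (24): (24 of them)
  2-simplices (16): [0,1,3], [0,1,5], [0,2,4], [0,2,6], [0,3,7], [0,4,7], [0,5,6], [1,2,3], [1,2,6], [1,4,5], [1,4,6], [2,3,7], [2,4,5], [2,5,7], [4,6,7], [5,6,7]

giving chain groups C_0 ≅ Z^8, C_1 ≅ Z^24, C_2 ≅ Z^16.

The boundary map ∂_1: C_1 → C_0 sends each edge [p,q] (with p < q) to q − p.
This gives a 8×24 integer matrix of rank 7; reducing to Smith normal form yields diagonal entries (1,1,1,1,1,1,1).

The boundary map ∂_2: C_2 → C_1 sends each 2-simplex [p,q,r] to [q,r] − [p,r] + [p,q]. For instance
  ∂[1,4,6] = [4,6] − [1,6] + [1,4],
  ∂[2,4,5] = [4,5] − [2,5] + [2,4].
As a 24×16 matrix over Z this has rank 15, with invariant factors (1,1,1,1,1,1,1,1,1,1,1,1,1,1,1).

Now H_k = ker ∂_k / im ∂_{k+1}, so:

  H_0: rank C_0 − rank ∂_1 = 8 − 7 = 1, and the invariant factors of ∂_1 are all 1, so H_0 = Z.
  H_1: rank ker ∂_1 − rank ∂_2 = (24 − 7) − 15 = 2, and the invariant factors of ∂_2 are all 1, so H_1 = Z^2.
  H_2: rank ker ∂_2 − rank ∂_3 = (16 − 15) − 0 = 1, and there is no ∂_3, so H_2 = Z.

H_0 = Z,  H_1 = Z^2,  H_2 = Z.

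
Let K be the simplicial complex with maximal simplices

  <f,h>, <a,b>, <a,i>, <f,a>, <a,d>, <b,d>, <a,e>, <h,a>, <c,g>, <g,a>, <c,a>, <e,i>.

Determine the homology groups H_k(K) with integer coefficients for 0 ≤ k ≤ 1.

H_0 = Z,  H_1 = Z^4.

Fix the vertex order a < b < c < d < e < f < g < h < i and write every simplex with vertices in increasing order. Then dim K = 1 and the simplices of K are:

  0-simplices (9): a, b, c, d, e, f, g, h, i
  1-simplices (12): ab, ac, ad, ae, af, ag, ah, ai, bd, cg, ei, fh

so the chain groups are C_0 ≅ Z^9, C_1 ≅ Z^12.

Boundary ∂_1: C_1 → C_0 sends each edge [p,q] (with p < q) to q − p. For instance
  ∂ad = d − a.
The 9×12 boundary matrix has rank 8 and Smith normal form diag(1,1,1,1,1,1,1,1).

From H_k ≅ ker(∂_k) / im(∂_{k+1}) we obtain:

  H_0: rank C_0 − rank ∂_1 = 9 − 8 = 1, and the invariant factors of ∂_1 are all 1, so H_0 ≅ Z.
  H_1: rank ker ∂_1 − rank ∂_2 = (12 − 8) − 0 = 4, and there is no ∂_2, so H_1 ≅ Z^4.

(K is a triangulation of a wedge of 4 circles.)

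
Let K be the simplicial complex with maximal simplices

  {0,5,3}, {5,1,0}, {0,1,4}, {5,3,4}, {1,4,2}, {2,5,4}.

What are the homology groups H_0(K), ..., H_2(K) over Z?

H_0 ≅ Z,  H_1 ≅ Z,  H_2 = 0.

Take the total order 0 < 1 < 2 < 3 < 4 < 5 on the vertex set. Then K (dimension 2) consists of the simplices:

  0-simplices (6): [0], [1], [2], [3], [4], [5]
  1-simplices (12): [0,1], [0,3], [0,4], [0,5], [1,2], [1,4], [1,5], [2,4], [2,5], [3,4], [3,5], [4,5]
  2-simplices (6): [0,1,4], [0,1,5], [0,3,5], [1,2,4], [2,4,5], [3,4,5]

Hence C_0 ≅ Z^6, C_1 ≅ Z^12, C_2 ≅ Z^6.

∂_1: C_1 → C_0 is given by ∂[p,q] = [q] − [p].
As a 6×12 matrix over Z this has rank 5, with invariant factors (1,1,1,1,1).

Boundary ∂_2: C_2 → C_1 acts by ∂[p,q,r] = [q,r] − [p,r] + [p,q]. For instance
  ∂[0,1,4] = [1,4] − [0,4] + [0,1],
  ∂[1,2,4] = [2,4] − [1,4] + [1,2].
As a 12×6 matrix over Z this has rank 6, with invariant factors (1,1,1,1,1,1).

Computing H_k = (kernel of ∂_k) / (image of ∂_{k+1}):

  H_0: rank C_0 − rank ∂_1 = 6 − 5 = 1, and the invariant factors of ∂_1 are all 1, so H_0 ≅ Z.
  H_1: rank ker ∂_1 − rank ∂_2 = (12 − 5) − 6 = 1, and the invariant factors of ∂_2 are all 1, so H_1 ≅ Z.
  H_2: rank ker ∂_2 − rank ∂_3 = (6 − 6) − 0 = 0, and there is no ∂_3, so H_2 ≅ 0.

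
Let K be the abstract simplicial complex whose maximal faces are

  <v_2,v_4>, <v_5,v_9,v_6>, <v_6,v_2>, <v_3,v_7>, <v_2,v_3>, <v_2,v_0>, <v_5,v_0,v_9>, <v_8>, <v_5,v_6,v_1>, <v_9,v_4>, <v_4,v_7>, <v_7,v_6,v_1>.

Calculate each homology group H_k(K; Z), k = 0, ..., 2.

We work with the vertex ordering v_0 < v_1 < v_2 < v_3 < v_4 < v_5 < v_6 < v_7 < v_8 < v_9. The simplices of K, each written with vertices in increasing order, are:

  0-simplices (10): [v_0], [v_1], [v_2], [v_3], [v_4], [v_5], [v_6], [v_7], [v_8], [v_9]
  1-simplices (16): (16 of them)
  2-simplices (4): [v_0,v_5,v_9], [v_1,v_5,v_6], [v_1,v_6,v_7], [v_5,v_6,v_9]

Hence C_0 ≅ Z^10, C_1 ≅ Z^16, C_2 ≅ Z^4.

The boundary map ∂_1: C_1 → C_0 is given by ∂[p,q] = [q] − [p]. For instance
  ∂[v_1,v_5] = [v_5] − [v_1].
This gives a 10×16 integer matrix of rank 8; reducing to Smith normal form yields diagonal entries (1,1,1,1,1,1,1,1).

Boundary ∂_2: C_2 → C_1 sends each 2-simplex [p,q,r] to [q,r] − [p,r] + [p,q]. For instance
  ∂[v_0,v_5,v_9] = [v_5,v_9] − [v_0,v_9] + [v_0,v_5],
  ∂[v_1,v_6,v_7] = [v_6,v_7] − [v_1,v_7] + [v_1,v_6].
The 16×4 boundary matrix has rank 4 and Smith normal form diag(1,1,1,1).

From H_k ≅ ker(∂_k) / im(∂_{k+1}) we obtain:

  H_0: rank C_0 − rank ∂_1 = 10 − 8 = 2, and the invariant factors of ∂_1 are all 1, so H_0 = Z^2.
  H_1: rank ker ∂_1 − rank ∂_2 = (16 − 8) − 4 = 4, and the invariant factors of ∂_2 are all 1, so H_1 = Z^4.
  H_2: rank ker ∂_2 − rank ∂_3 = (4 − 4) − 0 = 0, and there is no ∂_3, so H_2 = 0.

H_0 = Z^2,  H_1 = Z^4,  H_2 = 0.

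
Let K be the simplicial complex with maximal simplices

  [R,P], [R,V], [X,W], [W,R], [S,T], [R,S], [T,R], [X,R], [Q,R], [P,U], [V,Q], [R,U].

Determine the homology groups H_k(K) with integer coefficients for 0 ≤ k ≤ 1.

Take the total order P < Q < R < S < T < U < V < W < X on the vertex set. Then K (dimension 1) consists of the simplices:

  0-simplices (9): P, Q, R, S, T, U, V, W, X
  1-simplices (12): PR, PU, QR, QV, RS, RT, RU, RV, RW, RX, ST, WX

Hence C_0 ≅ Z^9, C_1 ≅ Z^12.

Boundary ∂_1: C_1 → C_0 is given by ∂[p,q] = [q] − [p].
The 9×12 boundary matrix has rank 8 and Smith normal form diag(1,1,1,1,1,1,1,1).

From H_k ≅ ker(∂_k) / im(∂_{k+1}) we obtain:

  H_0: rank C_0 − rank ∂_1 = 9 − 8 = 1, and the invariant factors of ∂_1 are all 1, so H_0 = Z.
  H_1: rank ker ∂_1 − rank ∂_2 = (12 − 8) − 0 = 4, and there is no ∂_2, so H_1 = Z^4.

As a check, the Euler characteristic is 9 − 12 = -3, which agrees with 1 − 4 = -3.
(K is a triangulation of a wedge of 4 circles.)

H_0 ≅ Z,  H_1 ≅ Z^4.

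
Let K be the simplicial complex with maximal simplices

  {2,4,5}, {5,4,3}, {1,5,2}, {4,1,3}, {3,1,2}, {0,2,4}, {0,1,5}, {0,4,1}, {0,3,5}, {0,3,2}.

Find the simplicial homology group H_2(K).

H_2 = 0.

K has 6 vertices, 15 edges, 10 triangles.
rank ∂_2 = 10, rank ∂_3 = 0 ⇒ b_2 = 10 − 10 − 0 = 0. So H_2 ≅ 0.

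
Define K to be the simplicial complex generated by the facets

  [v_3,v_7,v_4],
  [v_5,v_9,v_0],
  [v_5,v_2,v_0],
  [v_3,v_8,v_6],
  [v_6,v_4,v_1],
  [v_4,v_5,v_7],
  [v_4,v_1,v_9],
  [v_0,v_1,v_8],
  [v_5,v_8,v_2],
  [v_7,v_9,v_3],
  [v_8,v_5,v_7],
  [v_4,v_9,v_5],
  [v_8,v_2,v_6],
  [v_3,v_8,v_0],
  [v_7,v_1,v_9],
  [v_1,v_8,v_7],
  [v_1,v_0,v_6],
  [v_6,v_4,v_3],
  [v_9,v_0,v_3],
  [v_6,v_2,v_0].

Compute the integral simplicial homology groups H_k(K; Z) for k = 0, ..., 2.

We work with the vertex ordering v_0 < v_1 < v_2 < v_3 < v_4 < v_5 < v_6 < v_7 < v_8 < v_9. The simplices of K, each written with vertices in increasing order, are:

  0-simplices (10): [v_0], [v_1], [v_2], [v_3], [v_4], [v_5], [v_6], [v_7], [v_8], [v_9]
  1-simplices (30): (30 of them)
  2-simplices (20): (20 of them)

so the chain groups are C_0 ≅ Z^10, C_1 ≅ Z^30, C_2 ≅ Z^20.

Boundary ∂_1: C_1 → C_0 maps an edge to its endpoints' difference, ∂[p,q] = q − p. For instance
  ∂[v_1,v_9] = [v_9] − [v_1].
The 10×30 boundary matrix has rank 9 and Smith normal form diag(1,1,1,1,1,1,1,1,1).

Boundary ∂_2: C_2 → C_1 acts by ∂[p,q,r] = [q,r] − [p,r] + [p,q]. For instance
  ∂[v_3,v_6,v_8] = [v_6,v_8] − [v_3,v_8] + [v_3,v_6],
  ∂[v_0,v_3,v_9] = [v_3,v_9] − [v_0,v_9] + [v_0,v_3].
This gives a 30×20 integer matrix of rank 20; reducing to Smith normal form yields diagonal entries (1,1,1,1,1,1,1,1,1,1,1,1,1,1,1,1,1,1,1,2).

From H_k ≅ ker(∂_k) / im(∂_{k+1}) we obtain:

  H_0: rank C_0 − rank ∂_1 = 10 − 9 = 1, and the invariant factors of ∂_1 are all 1, so H_0 = Z.
  H_1: rank ker ∂_1 − rank ∂_2 = (30 − 9) − 20 = 1, and ∂_2 has invariant factor 2 > 1, so H_1 = Z × Z/2.
  H_2: rank ker ∂_2 − rank ∂_3 = (20 − 20) − 0 = 0, and there is no ∂_3, so H_2 = 0.

H_0 ≅ Z,  H_1 ≅ Z × Z/2,  H_2 = 0.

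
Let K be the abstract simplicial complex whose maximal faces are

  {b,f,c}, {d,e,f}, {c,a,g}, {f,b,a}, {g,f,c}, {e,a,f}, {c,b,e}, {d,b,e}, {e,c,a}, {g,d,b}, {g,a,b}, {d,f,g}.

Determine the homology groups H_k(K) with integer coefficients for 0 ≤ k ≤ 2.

Fix the vertex order a < b < c < d < e < f < g and write every simplex with vertices in increasing order. Then dim K = 2 and the simplices of K are:

  0-simplices (7): a, b, c, d, e, f, g
  1-simplices (18): ab, ac, ae, af, ag, bc, bd, be, bf, bg, ce, cf, cg, de, df, dg, ef, fg
  2-simplices (12): abf, abg, ace, acg, aef, bce, bcf, bde, bdg, cfg, def, dfg

Hence C_0 ≅ Z^7, C_1 ≅ Z^18, C_2 ≅ Z^12.

∂_1: C_1 → C_0 is given by ∂[p,q] = [q] − [p].
The 7×18 boundary matrix has rank 6 and Smith normal form diag(1,1,1,1,1,1).

Boundary ∂_2: C_2 → C_1 maps a triangle to the signed sum of its edges. For instance
  ∂acg = cg − ag + ac,
  ∂bde = de − be + bd.
The resulting 18×12 matrix has rank 12, and its Smith normal form has invariant factors (1,1,1,1,1,1,1,1,1,1,1,2).

From H_k ≅ ker(∂_k) / im(∂_{k+1}) we obtain:

  H_0: rank C_0 − rank ∂_1 = 7 − 6 = 1, and the invariant factors of ∂_1 are all 1, so H_0 ≅ Z.
  H_1: rank ker ∂_1 − rank ∂_2 = (18 − 6) − 12 = 0, and ∂_2 has invariant factor 2 > 1, so H_1 ≅ Z/2Z.
  H_2: rank ker ∂_2 − rank ∂_3 = (12 − 12) − 0 = 0, and there is no ∂_3, so H_2 ≅ 0.

As a check, the Euler characteristic is 7 − 18 + 12 = 1, which agrees with 1 − 0 + 0 = 1.
(K is a triangulation of the real projective plane RP^2.)

H_0 ≅ Z,  H_1 ≅ Z/2Z,  H_2 = 0.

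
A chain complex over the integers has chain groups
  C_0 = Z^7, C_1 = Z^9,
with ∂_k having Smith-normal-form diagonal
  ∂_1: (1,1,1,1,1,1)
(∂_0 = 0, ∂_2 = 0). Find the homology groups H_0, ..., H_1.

H_0: b_0 = 7 − 0 − 6 = 1; torsion from ∂_1 factors > 1: none. So H_0 ≅ Z.
H_1: b_1 = 9 − 6 − 0 = 3; torsion from ∂_2 factors > 1: none. So H_1 ≅ Z^3.

H_0 ≅ Z,  H_1 ≅ Z^3.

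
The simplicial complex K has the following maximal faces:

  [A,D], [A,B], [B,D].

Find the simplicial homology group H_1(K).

H_1 = Z.

K has 3 vertices, 3 edges.
rank ∂_1 = 2, rank ∂_2 = 0 ⇒ b_1 = 3 − 2 − 0 = 1. So H_1 ≅ Z.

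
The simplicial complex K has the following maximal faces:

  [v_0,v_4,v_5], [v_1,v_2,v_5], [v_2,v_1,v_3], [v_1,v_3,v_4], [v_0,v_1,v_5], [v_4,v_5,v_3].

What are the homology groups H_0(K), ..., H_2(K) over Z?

We work with the vertex ordering v_0 < v_1 < v_2 < v_3 < v_4 < v_5. The simplices of K, each written with vertices in increasing order, are:

  0-simplices (6): [v_0], [v_1], [v_2], [v_3], [v_4], [v_5]
  1-simplices (12): [v_0,v_1], [v_0,v_4], [v_0,v_5], [v_1,v_2], [v_1,v_3], [v_1,v_4], [v_1,v_5], [v_2,v_3], [v_2,v_5], [v_3,v_4], [v_3,v_5], [v_4,v_5]
  2-simplices (6): [v_0,v_1,v_5], [v_0,v_4,v_5], [v_1,v_2,v_3], [v_1,v_2,v_5], [v_1,v_3,v_4], [v_3,v_4,v_5]

giving chain groups C_0 ≅ Z^6, C_1 ≅ Z^12, C_2 ≅ Z^6.

The boundary map ∂_1: C_1 → C_0 sends each edge [p,q] (with p < q) to q − p. For instance
  ∂[v_0,v_4] = [v_4] − [v_0].
The resulting 6×12 matrix has rank 5, and its Smith normal form has invariant factors (1,1,1,1,1).

∂_2: C_2 → C_1 sends each 2-simplex [p,q,r] to [q,r] − [p,r] + [p,q]. For instance
  ∂[v_0,v_4,v_5] = [v_4,v_5] − [v_0,v_5] + [v_0,v_4],
  ∂[v_1,v_2,v_3] = [v_2,v_3] − [v_1,v_3] + [v_1,v_2].
As a 12×6 matrix over Z this has rank 6, with invariant factors (1,1,1,1,1,1).

From H_k ≅ ker(∂_k) / im(∂_{k+1}) we obtain:

  H_0: rank C_0 − rank ∂_1 = 6 − 5 = 1, and the invariant factors of ∂_1 are all 1, so H_0 ≅ Z.
  H_1: rank ker ∂_1 − rank ∂_2 = (12 − 5) − 6 = 1, and the invariant factors of ∂_2 are all 1, so H_1 ≅ Z.
  H_2: rank ker ∂_2 − rank ∂_3 = (6 − 6) − 0 = 0, and there is no ∂_3, so H_2 ≅ 0.

(K is a triangulation of the cylinder S^1 x I.)

H_0 ≅ Z,  H_1 ≅ Z,  H_2 = 0.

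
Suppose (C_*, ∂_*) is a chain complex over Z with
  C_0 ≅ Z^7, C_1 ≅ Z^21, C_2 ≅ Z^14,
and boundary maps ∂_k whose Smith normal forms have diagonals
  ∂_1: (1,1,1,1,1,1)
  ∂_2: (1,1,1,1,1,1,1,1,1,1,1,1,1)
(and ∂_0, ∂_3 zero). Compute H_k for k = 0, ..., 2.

H_0 = Z,  H_1 = Z^2,  H_2 = Z.

H_0: b_0 = 7 − 0 − 6 = 1; torsion from ∂_1 factors > 1: none. So H_0 = Z.
H_1: b_1 = 21 − 6 − 13 = 2; torsion from ∂_2 factors > 1: none. So H_1 = Z^2.
H_2: b_2 = 14 − 13 − 0 = 1; torsion from ∂_3 factors > 1: none. So H_2 = Z.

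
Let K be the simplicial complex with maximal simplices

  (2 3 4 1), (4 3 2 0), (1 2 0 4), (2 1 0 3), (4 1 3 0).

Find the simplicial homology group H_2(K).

Fix the vertex order 0 < 1 < 2 < 3 < 4 and write every simplex with vertices in increasing order. Then dim K = 3 and the simplices of K are:

  0-simplices (5): [0], [1], [2], [3], [4]
  1-simplices (10): [0,1], [0,2], [0,3], [0,4], [1,2], [1,3], [1,4], [2,3], [2,4], [3,4]
  2-simplices (10): [0,1,2], [0,1,3], [0,1,4], [0,2,3], [0,2,4], [0,3,4], [1,2,3], [1,2,4], [1,3,4], [2,3,4]
  3-simplices (5): [0,1,2,3], [0,1,2,4], [0,1,3,4], [0,2,3,4], [1,2,3,4]

giving chain groups C_0 ≅ Z^5, C_1 ≅ Z^10, C_2 ≅ Z^10, C_3 ≅ Z^5.

The boundary map ∂_1: C_1 → C_0 sends each edge [p,q] (with p < q) to q − p. For instance
  ∂[0,4] = [4] − [0].
The resulting 5×10 matrix has rank 4, and its Smith normal form has invariant factors (1,1,1,1).

Boundary ∂_2: C_2 → C_1 sends each 2-simplex [p,q,r] to [q,r] − [p,r] + [p,q]. For instance
  ∂[0,2,3] = [2,3] − [0,3] + [0,2],
  ∂[0,2,4] = [2,4] − [0,4] + [0,2].
The resulting 10×10 matrix has rank 6, and its Smith normal form has invariant factors (1,1,1,1,1,1).

The boundary map ∂_3: C_3 → C_2 sends each 3-simplex σ to the alternating sum Σ_i (−1)^i (σ with its i-th vertex removed). For instance
  ∂[0,1,3,4] = [1,3,4] − [0,3,4] + [0,1,4] − [0,1,3],
  ∂[1,2,3,4] = [2,3,4] − [1,3,4] + [1,2,4] − [1,2,3].
This gives a 10×5 integer matrix of rank 4; reducing to Smith normal form yields diagonal entries (1,1,1,1).

Computing H_k = (kernel of ∂_k) / (image of ∂_{k+1}):

  H_2: rank ker ∂_2 − rank ∂_3 = (10 − 6) − 4 = 0, and the invariant factors of ∂_3 are all 1, so H_2 ≅ 0.

H_2 = 0.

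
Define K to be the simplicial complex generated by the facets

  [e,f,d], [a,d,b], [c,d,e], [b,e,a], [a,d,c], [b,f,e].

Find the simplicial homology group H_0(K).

H_0 ≅ Z.

We work with the vertex ordering a < b < c < d < e < f. The simplices of K, each written with vertices in increasing order, are:

  0-simplices (6): a, b, c, d, e, f
  1-simplices (12): ab, ac, ad, ae, bd, be, bf, cd, ce, de, df, ef
  2-simplices (6): abd, abe, acd, bef, cde, def

Hence C_0 ≅ Z^6, C_1 ≅ Z^12, C_2 ≅ Z^6.

Boundary ∂_1: C_1 → C_0 maps an edge to its endpoints' difference, ∂[p,q] = q − p. For instance
  ∂bd = d − b.
This gives a 6×12 integer matrix of rank 5; reducing to Smith normal form yields diagonal entries (1,1,1,1,1).

∂_2: C_2 → C_1 acts by ∂[p,q,r] = [q,r] − [p,r] + [p,q]. For instance
  ∂abe = be − ae + ab,
  ∂acd = cd − ad + ac.
The 12×6 boundary matrix has rank 6 and Smith normal form diag(1,1,1,1,1,1).

From H_k ≅ ker(∂_k) / im(∂_{k+1}) we obtain:

  H_0: rank C_0 − rank ∂_1 = 6 − 5 = 1, and the invariant factors of ∂_1 are all 1, so H_0 ≅ Z.

(K is a triangulation of the cylinder S^1 x I.)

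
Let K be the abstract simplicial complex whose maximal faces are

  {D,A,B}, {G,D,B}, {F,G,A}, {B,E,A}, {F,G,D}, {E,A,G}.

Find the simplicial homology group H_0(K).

H_0 = Z.

Fix the vertex order A < B < D < E < F < G and write every simplex with vertices in increasing order. Then dim K = 2 and the simplices of K are:

  0-simplices (6): A, B, D, E, F, G
  1-simplices (12): AB, AD, AE, AF, AG, BD, BE, BG, DF, DG, EG, FG
  2-simplices (6): ABD, ABE, AEG, AFG, BDG, DFG

Hence C_0 ≅ Z^6, C_1 ≅ Z^12, C_2 ≅ Z^6.

∂_1: C_1 → C_0 maps an edge to its endpoints' difference, ∂[p,q] = q − p.
The resulting 6×12 matrix has rank 5, and its Smith normal form has invariant factors (1,1,1,1,1).

The boundary map ∂_2: C_2 → C_1 sends each 2-simplex [p,q,r] to [q,r] − [p,r] + [p,q]. For instance
  ∂ABD = BD − AD + AB,
  ∂ABE = BE − AE + AB.
The resulting 12×6 matrix has rank 6, and its Smith normal form has invariant factors (1,1,1,1,1,1).

From H_k ≅ ker(∂_k) / im(∂_{k+1}) we obtain:

  H_0: rank C_0 − rank ∂_1 = 6 − 5 = 1, and the invariant factors of ∂_1 are all 1, so H_0 = Z.

(K is a triangulation of the cylinder S^1 x I.)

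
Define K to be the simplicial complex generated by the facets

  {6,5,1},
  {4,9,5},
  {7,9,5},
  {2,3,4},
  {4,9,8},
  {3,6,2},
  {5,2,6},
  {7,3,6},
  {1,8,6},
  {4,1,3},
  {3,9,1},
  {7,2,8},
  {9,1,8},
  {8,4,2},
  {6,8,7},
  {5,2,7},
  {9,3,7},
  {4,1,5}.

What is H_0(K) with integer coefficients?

H_0 ≅ Z.

Take the total order 1 < 2 < 3 < 4 < 5 < 6 < 7 < 8 < 9 on the vertex set. Then K (dimension 2) consists of the simplices:

  0-simplices (9): [1], [2], [3], [4], [5], [6], [7], [8], [9]
  1-simplices (27): (27 of them)
  2-simplices (18): [1,3,4], [1,3,9], [1,4,5], [1,5,6], [1,6,8], [1,8,9], [2,3,4], [2,3,6], [2,4,8], [2,5,6], [2,5,7], [2,7,8], [3,6,7], [3,7,9], [4,5,9], [4,8,9], [5,7,9], [6,7,8]

Hence C_0 ≅ Z^9, C_1 ≅ Z^27, C_2 ≅ Z^18.

Boundary ∂_1: C_1 → C_0 is given by ∂[p,q] = [q] − [p].
The resulting 9×27 matrix has rank 8, and its Smith normal form has invariant factors (1,1,1,1,1,1,1,1).

The boundary map ∂_2: C_2 → C_1 acts by ∂[p,q,r] = [q,r] − [p,r] + [p,q]. For instance
  ∂[4,5,9] = [5,9] − [4,9] + [4,5],
  ∂[1,8,9] = [8,9] − [1,9] + [1,8].
This gives a 27×18 integer matrix of rank 18; reducing to Smith normal form yields diagonal entries (1,1,1,1,1,1,1,1,1,1,1,1,1,1,1,1,1,2).

Reading off H_k = ker ∂_k / im ∂_{k+1}:

  H_0: rank C_0 − rank ∂_1 = 9 − 8 = 1, and the invariant factors of ∂_1 are all 1, so H_0 = Z.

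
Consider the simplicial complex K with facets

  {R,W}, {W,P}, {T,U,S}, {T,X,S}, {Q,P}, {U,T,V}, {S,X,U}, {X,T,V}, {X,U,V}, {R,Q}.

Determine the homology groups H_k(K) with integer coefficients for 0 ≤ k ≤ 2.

Take the total order P < Q < R < S < T < U < V < W < X on the vertex set. Then K (dimension 2) consists of the simplices:

  0-simplices (9): P, Q, R, S, T, U, V, W, X
  1-simplices (13): PQ, PW, QR, RW, ST, SU, SX, TU, TV, TX, UV, UX, VX
  2-simplices (6): STU, STX, SUX, TUV, TVX, UVX

giving chain groups C_0 ≅ Z^9, C_1 ≅ Z^13, C_2 ≅ Z^6.

∂_1: C_1 → C_0 maps an edge to its endpoints' difference, ∂[p,q] = q − p.
The resulting 9×13 matrix has rank 7, and its Smith normal form has invariant factors (1,1,1,1,1,1,1).

Boundary ∂_2: C_2 → C_1 sends each 2-simplex [p,q,r] to [q,r] − [p,r] + [p,q]. For instance
  ∂TUV = UV − TV + TU,
  ∂UVX = VX − UX + UV.
As a 13×6 matrix over Z this has rank 5, with invariant factors (1,1,1,1,1).

Now H_k = ker ∂_k / im ∂_{k+1}, so:

  H_0: rank C_0 − rank ∂_1 = 9 − 7 = 2, and the invariant factors of ∂_1 are all 1, so H_0 ≅ Z^2.
  H_1: rank ker ∂_1 − rank ∂_2 = (13 − 7) − 5 = 1, and the invariant factors of ∂_2 are all 1, so H_1 ≅ Z.
  H_2: rank ker ∂_2 − rank ∂_3 = (6 − 5) − 0 = 1, and there is no ∂_3, so H_2 ≅ Z.

As a check, the Euler characteristic is 9 − 13 + 6 = 2, which agrees with 2 − 1 + 1 = 2.

H_0 = Z^2,  H_1 = Z,  H_2 = Z.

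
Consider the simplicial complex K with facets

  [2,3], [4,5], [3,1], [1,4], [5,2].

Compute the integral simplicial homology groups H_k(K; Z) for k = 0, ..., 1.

H_0 = Z,  H_1 = Z.

Take the total order 1 < 2 < 3 < 4 < 5 on the vertex set. Then K (dimension 1) consists of the simplices:

  0-simplices (5): [1], [2], [3], [4], [5]
  1-simplices (5): [1,3], [1,4], [2,3], [2,5], [4,5]

Hence C_0 ≅ Z^5, C_1 ≅ Z^5.

∂_1: C_1 → C_0 maps an edge to its endpoints' difference, ∂[p,q] = q − p. For instance
  ∂[2,3] = [3] − [2].
This gives a 5×5 integer matrix of rank 4; reducing to Smith normal form yields diagonal entries (1,1,1,1).

Now H_k = ker ∂_k / im ∂_{k+1}, so:

  H_0: rank C_0 − rank ∂_1 = 5 − 4 = 1, and the invariant factors of ∂_1 are all 1, so H_0 ≅ Z.
  H_1: rank ker ∂_1 − rank ∂_2 = (5 − 4) − 0 = 1, and there is no ∂_2, so H_1 ≅ Z.

As a check, the Euler characteristic is 5 − 5 = 0, which agrees with 1 − 1 = 0.
(K is a triangulation of the circle S^1.)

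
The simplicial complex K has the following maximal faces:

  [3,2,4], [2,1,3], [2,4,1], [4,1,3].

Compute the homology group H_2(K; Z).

H_2 ≅ Z.

Order the vertices as 1 < 2 < 3 < 4. Listing each simplex with vertices in this order, K has dimension 2 with simplices:

  0-simplices (4): [1], [2], [3], [4]
  1-simplices (6): [1,2], [1,3], [1,4], [2,3], [2,4], [3,4]
  2-simplices (4): [1,2,3], [1,2,4], [1,3,4], [2,3,4]

Hence C_0 ≅ Z^4, C_1 ≅ Z^6, C_2 ≅ Z^4.

∂_1: C_1 → C_0 sends each edge [p,q] (with p < q) to q − p. For instance
  ∂[3,4] = [4] − [3].
The 4×6 boundary matrix has rank 3 and Smith normal form diag(1,1,1).

The boundary map ∂_2: C_2 → C_1 sends each 2-simplex [p,q,r] to [q,r] − [p,r] + [p,q]. For instance
  ∂[1,3,4] = [3,4] − [1,4] + [1,3],
  ∂[1,2,4] = [2,4] − [1,4] + [1,2].
This gives a 6×4 integer matrix of rank 3; reducing to Smith normal form yields diagonal entries (1,1,1).

Now H_k = ker ∂_k / im ∂_{k+1}, so:

  H_2: rank ker ∂_2 − rank ∂_3 = (4 − 3) − 0 = 1, and there is no ∂_3, so H_2 ≅ Z.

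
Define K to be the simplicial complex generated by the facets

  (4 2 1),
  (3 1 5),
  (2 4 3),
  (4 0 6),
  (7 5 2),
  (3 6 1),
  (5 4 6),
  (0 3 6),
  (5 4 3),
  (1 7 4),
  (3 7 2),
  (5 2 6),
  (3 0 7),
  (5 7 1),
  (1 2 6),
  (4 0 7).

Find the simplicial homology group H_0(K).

H_0 = Z.

Take the total order 0 < 1 < 2 < 3 < 4 < 5 < 6 < 7 on the vertex set. Then K (dimension 2) consists of the simplices:

  0-simplices (8): [0], [1], [2], [3], [4], [5], [6], [7]
  1-simplices (24): (24 of them)
  2-simplices (16): [0,3,6], [0,3,7], [0,4,6], [0,4,7], [1,2,4], [1,2,6], [1,3,5], [1,3,6], [1,4,7], [1,5,7], [2,3,4], [2,3,7], [2,5,6], [2,5,7], [3,4,5], [4,5,6]

Hence C_0 ≅ Z^8, C_1 ≅ Z^24, C_2 ≅ Z^16.

Boundary ∂_1: C_1 → C_0 sends each edge [p,q] (with p < q) to q − p.
The 8×24 boundary matrix has rank 7 and Smith normal form diag(1,1,1,1,1,1,1).

∂_2: C_2 → C_1 sends each 2-simplex [p,q,r] to [q,r] − [p,r] + [p,q]. For instance
  ∂[2,3,7] = [3,7] − [2,7] + [2,3],
  ∂[1,2,4] = [2,4] − [1,4] + [1,2].
The resulting 24×16 matrix has rank 15, and its Smith normal form has invariant factors (1,1,1,1,1,1,1,1,1,1,1,1,1,1,1).

From H_k ≅ ker(∂_k) / im(∂_{k+1}) we obtain:

  H_0: rank C_0 − rank ∂_1 = 8 − 7 = 1, and the invariant factors of ∂_1 are all 1, so H_0 = Z.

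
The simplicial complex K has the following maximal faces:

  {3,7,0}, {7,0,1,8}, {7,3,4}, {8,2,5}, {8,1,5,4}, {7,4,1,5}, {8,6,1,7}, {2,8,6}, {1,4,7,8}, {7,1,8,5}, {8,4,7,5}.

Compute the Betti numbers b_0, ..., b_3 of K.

b_0 = 1, b_1 = 0, b_2 = 0, b_3 = 1.

K has 9 vertices, 22 edges, 20 triangles, 7 3-simplices.
rank ∂_0 = 0, rank ∂_1 = 8 ⇒ b_0 = 9 − 0 − 8 = 1; all invariant factors of ∂_1 are 1 so no torsion. So H_0 = Z.
rank ∂_1 = 8, rank ∂_2 = 14 ⇒ b_1 = 22 − 8 − 14 = 0; all invariant factors of ∂_2 are 1 so no torsion. So H_1 = 0.
rank ∂_2 = 14, rank ∂_3 = 6 ⇒ b_2 = 20 − 14 − 6 = 0; all invariant factors of ∂_3 are 1 so no torsion. So H_2 = 0.
rank ∂_3 = 6, rank ∂_4 = 0 ⇒ b_3 = 7 − 6 − 0 = 1. So H_3 = Z.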